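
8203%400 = 203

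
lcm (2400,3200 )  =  9600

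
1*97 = 97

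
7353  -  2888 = 4465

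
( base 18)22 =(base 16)26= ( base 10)38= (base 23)1f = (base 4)212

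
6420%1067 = 18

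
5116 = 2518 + 2598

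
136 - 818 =-682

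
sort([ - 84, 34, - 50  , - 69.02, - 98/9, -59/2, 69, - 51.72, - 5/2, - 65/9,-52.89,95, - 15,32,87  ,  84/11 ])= [ - 84, - 69.02, - 52.89, - 51.72,  -  50, - 59/2 , - 15, - 98/9, - 65/9 , - 5/2 , 84/11, 32,34 , 69,  87,95] 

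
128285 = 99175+29110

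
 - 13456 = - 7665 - 5791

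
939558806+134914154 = 1074472960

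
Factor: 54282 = 2^1 * 3^1*83^1*  109^1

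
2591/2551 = 1 + 40/2551 = 1.02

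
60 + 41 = 101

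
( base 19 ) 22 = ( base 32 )18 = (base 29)1b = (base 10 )40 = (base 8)50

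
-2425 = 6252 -8677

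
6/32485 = 6/32485 = 0.00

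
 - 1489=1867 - 3356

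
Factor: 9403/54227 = 211^( - 1)* 257^ ( - 1)* 9403^1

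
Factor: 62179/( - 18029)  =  -11^(-2)*13^1* 149^(-1)*4783^1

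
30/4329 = 10/1443  =  0.01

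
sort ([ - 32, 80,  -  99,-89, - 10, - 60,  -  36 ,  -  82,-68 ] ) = [-99, - 89, -82, - 68,  -  60, - 36, - 32, - 10, 80 ]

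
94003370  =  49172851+44830519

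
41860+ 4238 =46098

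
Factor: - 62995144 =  - 2^3*7874393^1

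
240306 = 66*3641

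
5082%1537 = 471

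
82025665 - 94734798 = - 12709133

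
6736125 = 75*89815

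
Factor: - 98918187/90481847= - 3^1*43^( - 1 ) * 557^1*59197^1*2104229^( - 1)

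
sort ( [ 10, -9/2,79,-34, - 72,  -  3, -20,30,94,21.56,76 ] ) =[-72,-34, - 20,  -  9/2, - 3,10,21.56,30, 76,79,  94 ] 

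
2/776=1/388 = 0.00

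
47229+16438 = 63667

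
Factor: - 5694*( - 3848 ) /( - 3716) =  - 5477628/929 = -2^2*3^1*13^2*37^1*73^1 * 929^(-1)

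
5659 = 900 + 4759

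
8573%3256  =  2061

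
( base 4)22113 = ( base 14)355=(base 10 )663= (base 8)1227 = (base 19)1FH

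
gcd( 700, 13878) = 2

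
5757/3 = 1919= 1919.00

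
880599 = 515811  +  364788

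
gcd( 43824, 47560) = 8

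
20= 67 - 47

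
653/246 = 653/246 = 2.65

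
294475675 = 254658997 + 39816678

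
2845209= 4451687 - 1606478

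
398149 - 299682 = 98467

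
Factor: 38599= 11^3*29^1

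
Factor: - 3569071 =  - 11^1*23^1*14107^1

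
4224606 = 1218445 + 3006161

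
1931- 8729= - 6798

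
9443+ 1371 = 10814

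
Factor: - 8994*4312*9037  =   - 2^4 * 3^1 *7^3 * 11^1* 1291^1*1499^1 = - 350474090736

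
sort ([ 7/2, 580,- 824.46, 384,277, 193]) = [-824.46, 7/2, 193, 277, 384, 580]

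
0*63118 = 0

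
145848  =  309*472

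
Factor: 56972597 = 11^1*61^1*197^1*431^1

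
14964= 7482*2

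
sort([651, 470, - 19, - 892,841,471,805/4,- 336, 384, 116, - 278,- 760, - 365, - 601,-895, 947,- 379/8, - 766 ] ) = [ - 895, - 892,-766 , - 760, - 601, - 365, - 336, - 278,-379/8,  -  19 , 116,805/4,384, 470,471, 651,841,947 ] 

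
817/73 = 11+ 14/73 = 11.19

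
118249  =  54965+63284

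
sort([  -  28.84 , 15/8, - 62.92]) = [  -  62.92, - 28.84,15/8]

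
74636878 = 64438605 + 10198273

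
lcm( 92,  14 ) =644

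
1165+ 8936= 10101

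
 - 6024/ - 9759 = 2008/3253  =  0.62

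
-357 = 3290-3647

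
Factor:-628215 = - 3^1*5^1*7^1*31^1* 193^1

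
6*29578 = 177468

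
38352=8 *4794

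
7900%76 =72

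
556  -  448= 108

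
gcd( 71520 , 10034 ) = 2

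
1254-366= 888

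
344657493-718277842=  -  373620349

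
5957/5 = 5957/5=1191.40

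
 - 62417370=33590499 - 96007869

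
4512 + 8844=13356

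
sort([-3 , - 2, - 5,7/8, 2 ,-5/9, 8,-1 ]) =[-5, - 3,  -  2,-1, - 5/9, 7/8,2,8 ] 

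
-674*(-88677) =59768298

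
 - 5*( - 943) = 4715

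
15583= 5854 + 9729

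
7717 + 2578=10295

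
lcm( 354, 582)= 34338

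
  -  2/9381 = -1 + 9379/9381= -  0.00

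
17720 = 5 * 3544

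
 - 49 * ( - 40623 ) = 1990527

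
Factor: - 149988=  - 2^2*3^1*29^1*431^1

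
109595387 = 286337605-176742218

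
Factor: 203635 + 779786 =983421 = 3^6*19^1*71^1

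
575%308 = 267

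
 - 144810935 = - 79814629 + - 64996306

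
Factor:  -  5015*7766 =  -2^1*5^1*11^1*17^1*59^1*353^1 = - 38946490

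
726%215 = 81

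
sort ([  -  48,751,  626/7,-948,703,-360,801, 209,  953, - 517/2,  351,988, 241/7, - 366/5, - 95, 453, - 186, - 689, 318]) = [  -  948, - 689 ,  -  360,  -  517/2,-186  , - 95,  -  366/5,  -  48, 241/7, 626/7,209 , 318,351,453,703,  751,801, 953, 988] 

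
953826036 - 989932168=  - 36106132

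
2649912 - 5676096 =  - 3026184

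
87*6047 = 526089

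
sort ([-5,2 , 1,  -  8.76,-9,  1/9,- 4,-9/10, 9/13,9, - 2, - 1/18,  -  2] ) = [ - 9 , - 8.76, - 5,-4,-2 ,-2,  -  9/10,-1/18,1/9,9/13,1,2,9 ] 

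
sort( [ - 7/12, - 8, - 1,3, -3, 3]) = [ - 8, - 3, - 1, - 7/12,3, 3]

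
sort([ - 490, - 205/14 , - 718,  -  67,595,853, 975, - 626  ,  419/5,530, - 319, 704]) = [ - 718, - 626, - 490, - 319, - 67, - 205/14 , 419/5, 530,595,704,853,  975]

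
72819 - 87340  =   - 14521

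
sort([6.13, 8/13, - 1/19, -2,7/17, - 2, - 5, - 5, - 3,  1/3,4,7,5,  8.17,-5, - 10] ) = [-10, - 5, - 5, - 5, - 3 , - 2,  -  2, -1/19 , 1/3,7/17,8/13,4, 5, 6.13,  7 , 8.17 ] 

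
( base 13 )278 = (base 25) HC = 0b110110101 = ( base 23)j0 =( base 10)437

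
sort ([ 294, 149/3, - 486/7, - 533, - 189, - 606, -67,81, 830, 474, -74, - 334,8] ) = [ - 606, - 533,-334, - 189, - 74,  -  486/7, - 67, 8,  149/3, 81 , 294, 474, 830 ] 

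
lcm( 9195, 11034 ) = 55170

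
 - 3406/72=-48 + 25/36 = -47.31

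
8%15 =8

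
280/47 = 280/47 = 5.96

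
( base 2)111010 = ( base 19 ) 31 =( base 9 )64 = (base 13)46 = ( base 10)58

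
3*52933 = 158799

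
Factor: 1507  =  11^1*137^1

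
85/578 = 5/34  =  0.15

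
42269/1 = 42269 = 42269.00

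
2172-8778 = -6606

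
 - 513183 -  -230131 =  - 283052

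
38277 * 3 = 114831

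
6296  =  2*3148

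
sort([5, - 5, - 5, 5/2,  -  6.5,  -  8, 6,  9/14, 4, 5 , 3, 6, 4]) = [ - 8, - 6.5, - 5,- 5,9/14,  5/2,3,4,4,  5, 5,6 , 6 ] 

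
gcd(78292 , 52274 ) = 2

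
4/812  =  1/203 =0.00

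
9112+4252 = 13364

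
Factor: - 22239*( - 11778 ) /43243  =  261930942/43243 = 2^1*3^3*7^1*13^1 * 83^(- 1) *151^1*353^1*521^ (  -  1 ) 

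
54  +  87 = 141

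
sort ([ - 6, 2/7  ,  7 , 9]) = [-6,2/7,  7,  9] 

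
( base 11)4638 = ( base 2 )1011111001011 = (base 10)6091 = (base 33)5jj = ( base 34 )595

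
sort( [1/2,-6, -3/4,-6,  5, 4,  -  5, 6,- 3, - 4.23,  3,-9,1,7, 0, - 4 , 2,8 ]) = [-9, - 6,- 6, - 5,-4.23,-4, - 3,-3/4,0 , 1/2 , 1,2,3,4,5,6, 7,8]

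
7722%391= 293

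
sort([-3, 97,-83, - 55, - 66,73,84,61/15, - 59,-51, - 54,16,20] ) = [ - 83,-66,-59,- 55 , - 54,-51, - 3  ,  61/15,16, 20,73,84,97] 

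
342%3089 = 342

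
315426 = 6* 52571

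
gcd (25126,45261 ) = 1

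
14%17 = 14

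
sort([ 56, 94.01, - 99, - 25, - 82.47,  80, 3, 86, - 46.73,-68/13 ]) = [ - 99,  -  82.47, - 46.73, - 25,- 68/13, 3, 56,80,86, 94.01] 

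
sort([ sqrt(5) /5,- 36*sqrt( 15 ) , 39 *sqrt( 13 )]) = [ - 36*sqrt(15) , sqrt(  5)/5 , 39*sqrt (13)]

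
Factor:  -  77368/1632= -9671/204 = - 2^( - 2)*3^( - 1)*17^(-1)*19^1 * 509^1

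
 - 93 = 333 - 426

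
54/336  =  9/56 = 0.16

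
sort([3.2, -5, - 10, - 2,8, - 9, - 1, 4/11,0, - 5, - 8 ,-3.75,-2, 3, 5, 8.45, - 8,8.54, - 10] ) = [-10, - 10,-9, -8,-8, - 5, - 5, - 3.75,-2  , - 2, -1, 0, 4/11,  3,3.2, 5,8,8.45,  8.54]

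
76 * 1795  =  136420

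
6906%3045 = 816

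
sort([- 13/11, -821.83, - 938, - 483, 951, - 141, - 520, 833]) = [- 938,- 821.83, - 520, - 483,-141,  -  13/11, 833,951 ]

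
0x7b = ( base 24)53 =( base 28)4B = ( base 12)a3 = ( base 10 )123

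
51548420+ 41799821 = 93348241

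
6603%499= 116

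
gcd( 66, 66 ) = 66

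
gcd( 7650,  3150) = 450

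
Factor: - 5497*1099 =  - 6041203 = -7^1*23^1*157^1*239^1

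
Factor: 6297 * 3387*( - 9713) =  - 3^2*11^1*883^1*1129^1*2099^1 = - 207158271507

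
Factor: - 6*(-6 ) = 2^2*3^2 = 36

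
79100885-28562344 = 50538541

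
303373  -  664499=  - 361126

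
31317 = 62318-31001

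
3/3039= 1/1013 = 0.00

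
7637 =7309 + 328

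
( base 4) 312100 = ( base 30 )3pm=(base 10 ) 3472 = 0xd90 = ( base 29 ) 43l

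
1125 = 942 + 183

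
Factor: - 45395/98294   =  - 6485/14042 = -2^( - 1 )*5^1*7^( - 1 )*17^( - 1)*59^(-1 )*1297^1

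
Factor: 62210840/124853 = 2^3*5^1 * 67^1 * 139^1*167^1*124853^(-1 )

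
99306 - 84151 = 15155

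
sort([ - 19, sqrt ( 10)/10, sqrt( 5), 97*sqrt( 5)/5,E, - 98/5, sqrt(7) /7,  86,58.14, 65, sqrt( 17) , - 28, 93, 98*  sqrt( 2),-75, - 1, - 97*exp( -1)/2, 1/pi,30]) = [ - 75, - 28, - 98/5, -19, - 97*exp (-1)/2, - 1,sqrt( 10)/10, 1/pi,  sqrt(7)/7, sqrt(5) , E,  sqrt( 17), 30, 97*sqrt(  5 ) /5,  58.14, 65,  86, 93,98 * sqrt(2 )]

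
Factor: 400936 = 2^3* 23^1*2179^1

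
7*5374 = 37618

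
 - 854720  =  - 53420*16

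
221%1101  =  221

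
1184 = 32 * 37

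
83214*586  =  48763404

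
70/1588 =35/794  =  0.04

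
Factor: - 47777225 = - 5^2* 17^1*79^1*  1423^1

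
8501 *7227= 61436727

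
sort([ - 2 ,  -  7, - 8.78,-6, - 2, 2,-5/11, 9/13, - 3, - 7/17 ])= [- 8.78, - 7, - 6, - 3, - 2, - 2, - 5/11,-7/17,9/13,2] 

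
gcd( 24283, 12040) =7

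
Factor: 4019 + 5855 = 2^1*4937^1 = 9874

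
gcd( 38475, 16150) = 475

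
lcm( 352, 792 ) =3168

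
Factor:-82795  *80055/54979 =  - 3^3*5^2* 29^1*571^1*593^1*54979^( - 1)  =  -  6628153725/54979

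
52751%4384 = 143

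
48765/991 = 48765/991 =49.21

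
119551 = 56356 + 63195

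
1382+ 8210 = 9592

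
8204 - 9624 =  - 1420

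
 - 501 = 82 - 583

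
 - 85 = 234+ - 319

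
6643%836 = 791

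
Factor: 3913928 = 2^3*489241^1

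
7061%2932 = 1197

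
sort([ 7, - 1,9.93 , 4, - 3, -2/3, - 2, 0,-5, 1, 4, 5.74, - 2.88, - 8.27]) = [ - 8.27, -5, - 3, - 2.88, - 2, - 1,-2/3,0,  1, 4, 4, 5.74, 7, 9.93 ] 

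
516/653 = 516/653 = 0.79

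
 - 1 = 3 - 4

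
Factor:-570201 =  - 3^1*71^1 *2677^1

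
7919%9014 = 7919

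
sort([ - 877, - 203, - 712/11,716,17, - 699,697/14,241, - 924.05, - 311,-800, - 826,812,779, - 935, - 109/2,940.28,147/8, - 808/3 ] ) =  [ - 935,-924.05, - 877,-826, - 800, - 699, - 311,-808/3, - 203, - 712/11,-109/2, 17,147/8,697/14 , 241,716,779,812, 940.28]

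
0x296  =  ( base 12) 472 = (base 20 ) 1d2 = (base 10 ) 662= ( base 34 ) JG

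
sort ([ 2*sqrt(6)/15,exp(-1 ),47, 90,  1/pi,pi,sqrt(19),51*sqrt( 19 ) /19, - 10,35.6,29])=[  -  10,1/pi,2 *sqrt(6) /15,exp(- 1),pi, sqrt( 19 ), 51*sqrt( 19 ) /19, 29,35.6,47,90 ]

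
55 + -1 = 54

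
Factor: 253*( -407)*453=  - 3^1*11^2*23^1 * 37^1*151^1 = - 46645863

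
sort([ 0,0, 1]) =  [0 , 0 , 1]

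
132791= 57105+75686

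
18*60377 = 1086786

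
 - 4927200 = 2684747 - 7611947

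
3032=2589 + 443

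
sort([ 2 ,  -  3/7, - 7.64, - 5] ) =[ - 7.64,  -  5, - 3/7, 2 ]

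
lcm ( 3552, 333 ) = 10656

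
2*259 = 518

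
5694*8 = 45552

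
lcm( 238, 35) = 1190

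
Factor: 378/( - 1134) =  - 1/3 = - 3^( -1)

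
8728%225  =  178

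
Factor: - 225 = - 3^2  *  5^2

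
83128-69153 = 13975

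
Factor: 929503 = 101^1* 9203^1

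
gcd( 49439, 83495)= 1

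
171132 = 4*42783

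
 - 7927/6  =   - 7927/6 = - 1321.17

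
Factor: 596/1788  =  3^( - 1)  =  1/3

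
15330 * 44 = 674520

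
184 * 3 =552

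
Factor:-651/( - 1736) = 3/8 = 2^ (-3)*3^1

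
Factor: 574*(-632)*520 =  - 2^7*5^1*7^1*13^1* 41^1*79^1 = -188639360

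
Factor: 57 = 3^1*19^1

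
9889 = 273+9616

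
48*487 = 23376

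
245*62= 15190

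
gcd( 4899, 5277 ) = 3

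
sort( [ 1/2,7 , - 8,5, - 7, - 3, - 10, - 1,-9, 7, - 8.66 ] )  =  [ - 10,- 9, -8.66, -8, - 7, -3, - 1,1/2, 5,7,7]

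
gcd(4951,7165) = 1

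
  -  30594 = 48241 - 78835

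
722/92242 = 361/46121 = 0.01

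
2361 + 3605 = 5966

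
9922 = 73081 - 63159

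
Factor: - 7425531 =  - 3^2*825059^1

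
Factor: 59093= 59093^1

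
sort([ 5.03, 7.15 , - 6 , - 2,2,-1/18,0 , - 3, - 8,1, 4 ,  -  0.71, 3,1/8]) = [ - 8,-6, - 3,-2, - 0.71,- 1/18,0, 1/8, 1, 2 , 3 , 4, 5.03, 7.15]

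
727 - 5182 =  - 4455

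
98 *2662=260876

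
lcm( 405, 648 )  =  3240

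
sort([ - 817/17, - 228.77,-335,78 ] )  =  [-335,-228.77, - 817/17,78 ]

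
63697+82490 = 146187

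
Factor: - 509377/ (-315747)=3^( - 2 ) * 11^1*35083^ ( - 1 ) *46307^1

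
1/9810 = 1/9810 = 0.00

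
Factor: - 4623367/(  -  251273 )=7^1*11^( - 1 )*53^( - 1)*199^1*431^( - 1 )*3319^1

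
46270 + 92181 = 138451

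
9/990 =1/110= 0.01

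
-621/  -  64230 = 207/21410 = 0.01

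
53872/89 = 53872/89 = 605.30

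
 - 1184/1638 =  - 592/819 =- 0.72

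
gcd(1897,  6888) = 7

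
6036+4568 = 10604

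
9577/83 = 115 + 32/83=   115.39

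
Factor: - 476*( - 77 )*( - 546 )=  - 20011992 = - 2^3*3^1*7^3*11^1 * 13^1*17^1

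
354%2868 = 354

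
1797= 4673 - 2876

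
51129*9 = 460161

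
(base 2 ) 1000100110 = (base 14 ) 2b4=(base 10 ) 550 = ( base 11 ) 460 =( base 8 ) 1046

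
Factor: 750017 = 151^1* 4967^1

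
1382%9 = 5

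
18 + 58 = 76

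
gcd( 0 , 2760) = 2760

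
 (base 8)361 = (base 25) 9g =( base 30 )81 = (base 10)241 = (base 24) A1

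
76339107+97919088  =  174258195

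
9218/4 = 2304 + 1/2  =  2304.50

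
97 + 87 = 184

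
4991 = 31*161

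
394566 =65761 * 6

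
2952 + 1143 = 4095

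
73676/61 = 1207  +  49/61 = 1207.80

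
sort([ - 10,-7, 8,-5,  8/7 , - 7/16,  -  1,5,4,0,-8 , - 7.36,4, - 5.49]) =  [ - 10 , - 8, - 7.36, - 7, - 5.49, - 5,- 1, - 7/16, 0,8/7,4,4,5, 8] 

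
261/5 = 52+1/5  =  52.20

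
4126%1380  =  1366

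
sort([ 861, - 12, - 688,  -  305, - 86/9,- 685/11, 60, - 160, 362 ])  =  [ - 688,-305 , - 160,-685/11,-12,-86/9, 60, 362, 861]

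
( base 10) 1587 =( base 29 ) 1pl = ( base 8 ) 3063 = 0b11000110011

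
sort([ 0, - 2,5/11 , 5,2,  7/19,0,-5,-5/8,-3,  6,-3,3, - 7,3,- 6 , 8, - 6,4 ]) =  [-7 , - 6,-6, - 5,  -  3,-3,-2, -5/8, 0,0,7/19, 5/11 , 2,3,3,4, 5,6 , 8]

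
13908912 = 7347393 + 6561519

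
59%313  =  59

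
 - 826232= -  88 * 9389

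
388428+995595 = 1384023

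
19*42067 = 799273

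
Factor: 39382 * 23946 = 2^2*3^1*7^1*13^1*29^1 * 97^1*307^1 = 943041372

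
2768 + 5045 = 7813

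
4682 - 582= 4100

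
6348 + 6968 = 13316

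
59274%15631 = 12381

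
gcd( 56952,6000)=24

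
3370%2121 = 1249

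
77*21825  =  1680525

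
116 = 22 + 94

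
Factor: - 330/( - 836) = 2^( - 1)  *  3^1*5^1*19^( - 1)=15/38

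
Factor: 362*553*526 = 105297836 = 2^2*7^1*79^1*181^1  *263^1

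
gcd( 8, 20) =4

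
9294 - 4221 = 5073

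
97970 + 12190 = 110160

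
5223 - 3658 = 1565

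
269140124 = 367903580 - 98763456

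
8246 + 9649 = 17895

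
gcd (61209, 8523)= 9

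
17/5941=17/5941 = 0.00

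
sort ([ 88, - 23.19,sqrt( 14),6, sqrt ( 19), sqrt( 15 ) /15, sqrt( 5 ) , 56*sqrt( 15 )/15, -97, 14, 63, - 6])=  [-97, - 23.19, - 6, sqrt (15)/15, sqrt ( 5), sqrt ( 14), sqrt(19), 6  ,  14 , 56*sqrt( 15)/15, 63 , 88] 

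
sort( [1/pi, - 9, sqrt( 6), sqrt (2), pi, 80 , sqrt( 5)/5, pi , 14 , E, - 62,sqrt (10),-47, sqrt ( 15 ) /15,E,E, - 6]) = [-62, - 47, - 9 , - 6, sqrt ( 15)/15,1/pi,sqrt( 5)/5,sqrt (2), sqrt( 6 ), E,E,E, pi,pi, sqrt( 10),14 , 80]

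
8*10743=85944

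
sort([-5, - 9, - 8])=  [-9, - 8, - 5 ]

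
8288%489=464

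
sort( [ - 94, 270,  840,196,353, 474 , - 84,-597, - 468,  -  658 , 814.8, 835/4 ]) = [ - 658, - 597, - 468, - 94 , - 84,196,835/4, 270,353 , 474, 814.8 , 840]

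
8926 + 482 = 9408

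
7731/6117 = 1 + 538/2039 = 1.26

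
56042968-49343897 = 6699071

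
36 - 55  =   - 19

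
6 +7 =13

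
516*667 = 344172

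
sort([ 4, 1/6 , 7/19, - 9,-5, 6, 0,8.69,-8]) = [-9,- 8,-5, 0,1/6, 7/19, 4, 6,8.69]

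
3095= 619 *5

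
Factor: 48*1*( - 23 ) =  - 1104= - 2^4* 3^1*23^1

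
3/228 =1/76= 0.01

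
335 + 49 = 384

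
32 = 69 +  - 37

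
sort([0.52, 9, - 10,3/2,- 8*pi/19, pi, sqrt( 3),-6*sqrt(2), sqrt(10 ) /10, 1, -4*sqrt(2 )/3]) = [-10 , - 6*sqrt ( 2), - 4*sqrt(2 )/3, - 8 * pi/19, sqrt(10)/10,  0.52, 1, 3/2,sqrt( 3 ), pi, 9 ]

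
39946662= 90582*441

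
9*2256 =20304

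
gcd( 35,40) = 5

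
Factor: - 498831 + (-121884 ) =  - 620715 = - 3^1 *5^1 * 41381^1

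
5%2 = 1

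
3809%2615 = 1194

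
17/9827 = 17/9827=0.00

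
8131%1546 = 401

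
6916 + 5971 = 12887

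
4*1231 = 4924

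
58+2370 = 2428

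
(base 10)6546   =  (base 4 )1212102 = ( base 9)8873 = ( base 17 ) 15B1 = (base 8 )14622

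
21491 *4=85964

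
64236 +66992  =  131228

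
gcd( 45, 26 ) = 1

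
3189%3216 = 3189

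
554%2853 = 554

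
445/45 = 89/9= 9.89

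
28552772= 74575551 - 46022779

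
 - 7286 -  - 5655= - 1631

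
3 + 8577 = 8580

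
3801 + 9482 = 13283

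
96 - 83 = 13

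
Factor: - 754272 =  - 2^5*3^5*97^1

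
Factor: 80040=2^3*3^1* 5^1*23^1*29^1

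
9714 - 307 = 9407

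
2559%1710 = 849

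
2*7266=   14532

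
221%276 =221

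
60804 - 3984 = 56820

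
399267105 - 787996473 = - 388729368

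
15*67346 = 1010190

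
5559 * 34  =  189006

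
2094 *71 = 148674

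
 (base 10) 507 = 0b111111011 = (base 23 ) m1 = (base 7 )1323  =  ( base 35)eh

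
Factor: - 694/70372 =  - 2^( - 1 )*73^( - 1 )*241^ (-1) * 347^1 = -347/35186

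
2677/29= 92+9/29 = 92.31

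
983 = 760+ 223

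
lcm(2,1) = 2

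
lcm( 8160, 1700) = 40800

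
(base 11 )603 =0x2d9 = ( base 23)18G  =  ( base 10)729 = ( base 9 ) 1000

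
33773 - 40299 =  - 6526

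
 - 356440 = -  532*670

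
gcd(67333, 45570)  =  7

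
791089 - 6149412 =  - 5358323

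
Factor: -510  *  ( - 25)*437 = 2^1*3^1  *5^3*17^1*19^1*23^1 = 5571750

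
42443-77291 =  - 34848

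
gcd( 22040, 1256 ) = 8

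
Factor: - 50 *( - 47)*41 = 2^1 * 5^2*41^1*47^1= 96350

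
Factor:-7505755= - 5^1*17^1*227^1*389^1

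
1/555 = 1/555 = 0.00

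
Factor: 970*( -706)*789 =-2^2*3^1*5^1*97^1*263^1*353^1=-540322980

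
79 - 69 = 10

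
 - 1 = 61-62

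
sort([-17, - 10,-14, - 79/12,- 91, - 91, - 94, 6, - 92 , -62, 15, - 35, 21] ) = [ -94,  -  92, - 91, -91,-62, - 35  ,-17 , - 14,  -  10,- 79/12,6,15,  21]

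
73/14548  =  73/14548 = 0.01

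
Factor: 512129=373^1* 1373^1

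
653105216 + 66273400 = 719378616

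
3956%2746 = 1210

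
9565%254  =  167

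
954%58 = 26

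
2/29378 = 1/14689 =0.00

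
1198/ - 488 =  -599/244 = -  2.45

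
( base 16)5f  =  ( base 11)87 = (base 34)2R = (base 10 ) 95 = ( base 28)3b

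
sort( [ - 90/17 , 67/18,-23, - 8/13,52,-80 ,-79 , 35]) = [ - 80 , - 79 , - 23, - 90/17,-8/13, 67/18,35,52 ] 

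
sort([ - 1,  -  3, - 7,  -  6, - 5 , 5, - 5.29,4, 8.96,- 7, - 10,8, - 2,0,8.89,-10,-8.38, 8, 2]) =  [-10, - 10,  -  8.38, - 7, - 7,-6, - 5.29, - 5, - 3,-2, - 1, 0, 2,4,5,8,8,8.89,8.96] 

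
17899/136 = 131 + 83/136 = 131.61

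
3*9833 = 29499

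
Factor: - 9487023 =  - 3^1*7^1*13^1*19^1*31^1*59^1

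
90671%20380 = 9151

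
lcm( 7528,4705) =37640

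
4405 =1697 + 2708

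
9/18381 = 3/6127 = 0.00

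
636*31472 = 20016192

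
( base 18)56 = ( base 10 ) 96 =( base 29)39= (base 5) 341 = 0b1100000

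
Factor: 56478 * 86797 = 4902120966 =2^1*3^1 * 29^1*41^1 *73^1*9413^1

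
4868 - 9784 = -4916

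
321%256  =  65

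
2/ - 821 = - 1 + 819/821 =- 0.00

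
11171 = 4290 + 6881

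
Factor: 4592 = 2^4*7^1*41^1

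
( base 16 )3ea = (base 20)2a2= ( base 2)1111101010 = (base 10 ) 1002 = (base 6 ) 4350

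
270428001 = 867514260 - 597086259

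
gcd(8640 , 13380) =60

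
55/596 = 55/596= 0.09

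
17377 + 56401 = 73778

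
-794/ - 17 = 46 + 12/17 = 46.71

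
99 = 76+23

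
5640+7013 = 12653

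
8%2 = 0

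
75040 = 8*9380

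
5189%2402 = 385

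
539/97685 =77/13955=0.01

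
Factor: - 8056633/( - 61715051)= 13^1*619741^1*61715051^( - 1)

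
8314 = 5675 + 2639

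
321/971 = 321/971 = 0.33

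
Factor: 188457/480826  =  2^( - 1)*3^1*43^ ( - 1) * 5591^( - 1)*62819^1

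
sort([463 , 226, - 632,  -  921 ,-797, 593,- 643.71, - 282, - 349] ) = [ - 921,  -  797, - 643.71, - 632,-349,  -  282, 226, 463, 593]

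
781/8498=781/8498 = 0.09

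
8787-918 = 7869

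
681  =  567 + 114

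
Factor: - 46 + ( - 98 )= -144 =- 2^4*3^2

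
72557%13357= 5772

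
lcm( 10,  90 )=90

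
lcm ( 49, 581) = 4067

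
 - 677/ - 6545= 677/6545= 0.10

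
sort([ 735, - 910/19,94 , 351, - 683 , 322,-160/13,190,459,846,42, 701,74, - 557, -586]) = [ - 683, - 586, -557, - 910/19, - 160/13, 42,74,94,190,  322,351,459,701,735  ,  846 ] 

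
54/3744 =3/208 = 0.01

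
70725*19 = 1343775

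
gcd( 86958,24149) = 1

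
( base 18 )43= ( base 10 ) 75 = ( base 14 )55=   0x4b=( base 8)113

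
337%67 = 2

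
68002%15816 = 4738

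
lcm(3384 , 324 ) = 30456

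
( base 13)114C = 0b100101111110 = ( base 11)190a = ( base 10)2430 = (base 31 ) 2GC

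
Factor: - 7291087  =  -107^1*68141^1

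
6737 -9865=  - 3128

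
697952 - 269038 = 428914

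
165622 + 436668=602290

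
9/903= 3/301= 0.01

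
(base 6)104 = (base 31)19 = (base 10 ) 40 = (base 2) 101000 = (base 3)1111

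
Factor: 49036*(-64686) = -2^3*3^1*13^1*23^1 * 41^1*10781^1 = -3171942696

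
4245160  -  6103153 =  - 1857993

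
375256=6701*56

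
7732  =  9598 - 1866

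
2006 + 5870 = 7876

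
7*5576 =39032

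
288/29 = 9 + 27/29 = 9.93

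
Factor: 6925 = 5^2*277^1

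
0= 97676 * 0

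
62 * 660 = 40920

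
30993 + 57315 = 88308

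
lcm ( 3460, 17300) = 17300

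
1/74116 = 1/74116 = 0.00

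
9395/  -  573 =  - 17 + 346/573 = -16.40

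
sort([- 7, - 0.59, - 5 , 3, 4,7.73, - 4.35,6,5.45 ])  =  [ - 7, - 5, - 4.35, - 0.59, 3, 4,5.45, 6,7.73]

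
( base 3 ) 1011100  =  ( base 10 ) 846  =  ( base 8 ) 1516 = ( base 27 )149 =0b1101001110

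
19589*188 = 3682732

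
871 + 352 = 1223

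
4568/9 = 4568/9 = 507.56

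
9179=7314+1865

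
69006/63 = 3286/3 = 1095.33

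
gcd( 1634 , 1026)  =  38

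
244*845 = 206180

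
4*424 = 1696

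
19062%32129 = 19062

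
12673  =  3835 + 8838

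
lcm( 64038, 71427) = 1857102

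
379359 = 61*6219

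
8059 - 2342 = 5717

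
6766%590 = 276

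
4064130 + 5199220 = 9263350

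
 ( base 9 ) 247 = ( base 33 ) 67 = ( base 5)1310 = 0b11001101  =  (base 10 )205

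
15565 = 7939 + 7626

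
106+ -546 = -440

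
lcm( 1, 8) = 8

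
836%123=98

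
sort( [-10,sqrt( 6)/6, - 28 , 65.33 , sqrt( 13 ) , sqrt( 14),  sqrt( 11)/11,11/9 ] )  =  [ - 28, - 10,  sqrt (11)/11, sqrt(6 ) /6,11/9, sqrt( 13),sqrt( 14), 65.33]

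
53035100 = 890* 59590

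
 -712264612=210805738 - 923070350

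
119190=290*411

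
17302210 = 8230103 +9072107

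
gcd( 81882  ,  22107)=3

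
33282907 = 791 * 42077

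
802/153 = 802/153 = 5.24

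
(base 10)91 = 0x5B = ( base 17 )56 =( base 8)133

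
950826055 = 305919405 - -644906650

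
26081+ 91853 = 117934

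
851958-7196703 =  - 6344745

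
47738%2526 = 2270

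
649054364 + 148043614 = 797097978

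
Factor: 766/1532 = 1/2 = 2^( - 1)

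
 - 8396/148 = -2099/37 = - 56.73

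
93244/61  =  1528 + 36/61 = 1528.59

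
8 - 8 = 0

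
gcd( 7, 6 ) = 1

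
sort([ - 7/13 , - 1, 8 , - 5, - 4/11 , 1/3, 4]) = [ - 5,  -  1, - 7/13 ,-4/11, 1/3,  4,8] 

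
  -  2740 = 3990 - 6730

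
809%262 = 23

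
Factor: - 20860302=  - 2^1* 3^1* 179^1*19423^1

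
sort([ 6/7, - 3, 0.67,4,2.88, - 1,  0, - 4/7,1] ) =[ - 3, -1, - 4/7, 0,0.67,6/7, 1 , 2.88, 4] 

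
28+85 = 113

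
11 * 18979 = 208769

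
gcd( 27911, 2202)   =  1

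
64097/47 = 64097/47 = 1363.77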